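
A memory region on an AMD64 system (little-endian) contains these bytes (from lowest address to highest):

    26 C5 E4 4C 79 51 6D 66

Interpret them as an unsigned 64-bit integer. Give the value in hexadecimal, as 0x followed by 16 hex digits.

0x666D51794CE4C526

In little-endian order the low byte comes first in memory.
Reassemble most-significant byte first: 66 6D 51 79 4C E4 C5 26 → 0x666D51794CE4C526.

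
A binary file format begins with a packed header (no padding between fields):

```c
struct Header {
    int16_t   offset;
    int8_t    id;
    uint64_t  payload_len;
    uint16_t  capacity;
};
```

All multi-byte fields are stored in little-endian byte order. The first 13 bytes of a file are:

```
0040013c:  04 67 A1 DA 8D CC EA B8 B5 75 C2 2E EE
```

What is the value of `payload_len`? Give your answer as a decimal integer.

`payload_len` follows `offset` (2 B), `id` (1 B), so it starts at offset 2 + 1 = 3 and occupies 8 bytes.
Bytes at offsets 3..10: DA 8D CC EA B8 B5 75 C2.
Little-endian: lowest address holds the least-significant byte.
Reassemble most-significant byte first: C2 75 B5 B8 EA CC 8D DA → 0xC275B5B8EACC8DDA.
0xC275B5B8EACC8DDA = 14012305621451050458.

14012305621451050458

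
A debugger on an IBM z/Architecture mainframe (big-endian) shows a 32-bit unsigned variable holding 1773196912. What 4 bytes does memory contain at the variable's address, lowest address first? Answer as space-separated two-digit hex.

69 B0 D6 70

1773196912 in hexadecimal, padded to 32 bits, is 0x69B0D670.
Split into bytes (most-significant first): 69 B0 D6 70.
Big-endian: lowest address holds the most-significant byte.
So the memory order matches the most-significant-first order: 69 B0 D6 70.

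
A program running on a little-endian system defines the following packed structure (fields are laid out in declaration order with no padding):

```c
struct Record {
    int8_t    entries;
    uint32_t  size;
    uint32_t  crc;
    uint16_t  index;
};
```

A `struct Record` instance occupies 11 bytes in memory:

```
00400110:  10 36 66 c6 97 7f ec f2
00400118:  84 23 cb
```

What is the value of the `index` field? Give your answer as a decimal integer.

52003

`index` follows `entries` (1 B), `size` (4 B), `crc` (4 B), so it starts at offset 1 + 4 + 4 = 9 and occupies 2 bytes.
Bytes at offsets 9..10: 23 CB.
Little-endian: lowest address holds the least-significant byte.
Reassemble most-significant byte first: CB 23 → 0xCB23.
0xCB23 = 52003.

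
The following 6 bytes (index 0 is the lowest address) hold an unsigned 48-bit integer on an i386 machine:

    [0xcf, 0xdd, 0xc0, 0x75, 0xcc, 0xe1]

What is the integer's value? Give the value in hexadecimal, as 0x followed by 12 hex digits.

Little-endian: lowest address holds the least-significant byte.
Reassemble most-significant byte first: E1 CC 75 C0 DD CF → 0xE1CC75C0DDCF.

0xE1CC75C0DDCF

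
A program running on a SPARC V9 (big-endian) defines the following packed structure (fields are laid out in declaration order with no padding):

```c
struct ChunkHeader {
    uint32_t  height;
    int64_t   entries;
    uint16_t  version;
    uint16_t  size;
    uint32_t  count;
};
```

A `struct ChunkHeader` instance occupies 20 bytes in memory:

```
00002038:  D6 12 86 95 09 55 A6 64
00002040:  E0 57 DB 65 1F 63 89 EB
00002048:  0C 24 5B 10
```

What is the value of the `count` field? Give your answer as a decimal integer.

`count` follows `height` (4 B), `entries` (8 B), `version` (2 B), `size` (2 B), so it starts at offset 4 + 8 + 2 + 2 = 16 and occupies 4 bytes.
Bytes at offsets 16..19: 0C 24 5B 10.
Big-endian: lowest address holds the most-significant byte.
The bytes are already most-significant first: 0x0C245B10.
0x0C245B10 = 203709200.

203709200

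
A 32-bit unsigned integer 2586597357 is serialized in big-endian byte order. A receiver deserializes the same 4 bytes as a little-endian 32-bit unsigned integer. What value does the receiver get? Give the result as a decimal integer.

2586597357 in 32-bit hexadecimal is 0x9A2C57ED.
Stored big-endian, the bytes at ascending addresses are 9A 2C 57 ED.
Read back as little-endian, the first byte is least significant, giving 0xED572C9A.
0xED572C9A = 3981913242.

3981913242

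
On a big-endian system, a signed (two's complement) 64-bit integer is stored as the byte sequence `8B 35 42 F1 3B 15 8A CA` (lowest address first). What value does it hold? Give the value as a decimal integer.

-8415746724826084662

Big-endian stores the most-significant byte at the lowest address.
The bytes are already most-significant first: 0x8B3542F13B158ACA.
Top bit is set, so as a signed 64-bit value this is 0x8B3542F13B158ACA − 2^64 = -8415746724826084662.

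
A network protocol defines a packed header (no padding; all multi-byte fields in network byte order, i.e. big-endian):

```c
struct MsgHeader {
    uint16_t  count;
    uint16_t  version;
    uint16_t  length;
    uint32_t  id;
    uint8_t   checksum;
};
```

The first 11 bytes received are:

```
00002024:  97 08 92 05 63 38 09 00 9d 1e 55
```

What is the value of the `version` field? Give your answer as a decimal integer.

`version` follows `count` (2 bytes), so it starts at byte offset 2 and occupies 2 bytes.
Bytes at offsets 2..3: 92 05.
In big-endian order the high byte comes first in memory.
The bytes are already most-significant first: 0x9205.
0x9205 = 37381.

37381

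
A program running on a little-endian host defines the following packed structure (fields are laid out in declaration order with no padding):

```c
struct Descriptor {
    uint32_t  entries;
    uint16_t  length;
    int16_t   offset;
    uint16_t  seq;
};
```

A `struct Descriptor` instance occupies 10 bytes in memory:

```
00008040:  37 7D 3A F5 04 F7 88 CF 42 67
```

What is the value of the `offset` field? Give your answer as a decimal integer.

`offset` follows `entries` (4 B), `length` (2 B), so it starts at offset 4 + 2 = 6 and occupies 2 bytes.
Bytes at offsets 6..7: 88 CF.
In little-endian order the low byte comes first in memory.
Reassemble most-significant byte first: CF 88 → 0xCF88.
Top bit is set, so as a signed 16-bit value this is 0xCF88 − 2^16 = -12408.

-12408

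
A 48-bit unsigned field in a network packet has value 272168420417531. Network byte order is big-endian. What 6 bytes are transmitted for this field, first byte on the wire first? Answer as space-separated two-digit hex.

F7 89 26 04 9F FB

272168420417531 in hexadecimal, padded to 48 bits, is 0xF78926049FFB.
Split into bytes (most-significant first): F7 89 26 04 9F FB.
In big-endian order the high byte comes first in memory.
So the memory order matches the most-significant-first order: F7 89 26 04 9F FB.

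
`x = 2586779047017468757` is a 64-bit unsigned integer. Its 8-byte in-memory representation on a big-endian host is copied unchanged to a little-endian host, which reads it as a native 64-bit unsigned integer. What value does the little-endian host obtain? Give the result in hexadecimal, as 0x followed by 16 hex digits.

2586779047017468757 in 64-bit hexadecimal is 0x23E615D681E65355.
Stored big-endian, the bytes at ascending addresses are 23 E6 15 D6 81 E6 53 55.
Read back as little-endian, the first byte is least significant, giving 0x5553E681D615E623.

0x5553E681D615E623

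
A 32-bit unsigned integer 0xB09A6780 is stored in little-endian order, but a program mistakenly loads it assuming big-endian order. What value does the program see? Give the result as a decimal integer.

Stored little-endian, the bytes at ascending addresses are 80 67 9A B0.
Read back as big-endian, the last byte is least significant, giving 0x80679AB0.
0x80679AB0 = 2154273456.

2154273456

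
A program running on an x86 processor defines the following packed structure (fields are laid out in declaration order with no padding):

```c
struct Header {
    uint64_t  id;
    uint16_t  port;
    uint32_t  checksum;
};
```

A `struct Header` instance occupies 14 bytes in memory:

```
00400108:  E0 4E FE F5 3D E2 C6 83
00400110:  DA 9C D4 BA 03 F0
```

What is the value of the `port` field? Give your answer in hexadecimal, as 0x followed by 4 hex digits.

`port` follows `id` (8 bytes), so it starts at byte offset 8 and occupies 2 bytes.
Bytes at offsets 8..9: DA 9C.
Little-endian: lowest address holds the least-significant byte.
Reassemble most-significant byte first: 9C DA → 0x9CDA.

0x9CDA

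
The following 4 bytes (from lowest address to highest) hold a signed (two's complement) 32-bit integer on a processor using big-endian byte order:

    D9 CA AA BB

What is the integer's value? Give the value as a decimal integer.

-641029445

Big-endian stores the most-significant byte at the lowest address.
The bytes are already most-significant first: 0xD9CAAABB.
Top bit is set, so as a signed 32-bit value this is 0xD9CAAABB − 2^32 = -641029445.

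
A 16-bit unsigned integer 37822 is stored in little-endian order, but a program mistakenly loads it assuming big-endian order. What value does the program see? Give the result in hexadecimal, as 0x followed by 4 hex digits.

37822 in 16-bit hexadecimal is 0x93BE.
Stored little-endian, the bytes at ascending addresses are BE 93.
Read back as big-endian, the last byte is least significant, giving 0xBE93.

0xBE93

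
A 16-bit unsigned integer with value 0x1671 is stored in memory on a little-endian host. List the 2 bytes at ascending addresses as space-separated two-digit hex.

Split into bytes (most-significant first): 16 71.
In little-endian order the low byte comes first in memory.
So at ascending addresses the bytes are 71 16.

71 16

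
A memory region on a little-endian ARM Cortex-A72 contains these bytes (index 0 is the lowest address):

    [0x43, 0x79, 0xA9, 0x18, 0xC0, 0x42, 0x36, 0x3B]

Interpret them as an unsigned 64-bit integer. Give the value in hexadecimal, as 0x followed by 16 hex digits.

0x3B3642C018A97943

Little-endian stores the least-significant byte at the lowest address.
Reassemble most-significant byte first: 3B 36 42 C0 18 A9 79 43 → 0x3B3642C018A97943.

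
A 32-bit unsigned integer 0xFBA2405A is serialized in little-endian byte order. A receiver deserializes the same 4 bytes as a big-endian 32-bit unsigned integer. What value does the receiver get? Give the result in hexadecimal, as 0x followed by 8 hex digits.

0x5A40A2FB

Stored little-endian, the bytes at ascending addresses are 5A 40 A2 FB.
Read back as big-endian, the last byte is least significant, giving 0x5A40A2FB.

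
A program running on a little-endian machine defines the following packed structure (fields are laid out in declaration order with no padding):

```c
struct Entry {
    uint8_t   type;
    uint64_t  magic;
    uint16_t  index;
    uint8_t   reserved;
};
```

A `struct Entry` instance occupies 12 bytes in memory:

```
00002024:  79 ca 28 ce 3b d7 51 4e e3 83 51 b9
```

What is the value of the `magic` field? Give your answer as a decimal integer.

16379118879656257738

`magic` follows `type` (1 byte), so it starts at byte offset 1 and occupies 8 bytes.
Bytes at offsets 1..8: CA 28 CE 3B D7 51 4E E3.
Little-endian: lowest address holds the least-significant byte.
Reassemble most-significant byte first: E3 4E 51 D7 3B CE 28 CA → 0xE34E51D73BCE28CA.
0xE34E51D73BCE28CA = 16379118879656257738.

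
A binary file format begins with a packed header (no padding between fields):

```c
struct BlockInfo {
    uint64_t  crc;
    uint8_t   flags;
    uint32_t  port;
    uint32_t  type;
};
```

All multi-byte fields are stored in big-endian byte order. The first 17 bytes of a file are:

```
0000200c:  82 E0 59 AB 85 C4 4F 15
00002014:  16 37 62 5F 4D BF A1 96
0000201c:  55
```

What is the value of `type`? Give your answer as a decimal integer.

`type` follows `crc` (8 B), `flags` (1 B), `port` (4 B), so it starts at offset 8 + 1 + 4 = 13 and occupies 4 bytes.
Bytes at offsets 13..16: BF A1 96 55.
Big-endian stores the most-significant byte at the lowest address.
The bytes are already most-significant first: 0xBFA19655.
0xBFA19655 = 3215038037.

3215038037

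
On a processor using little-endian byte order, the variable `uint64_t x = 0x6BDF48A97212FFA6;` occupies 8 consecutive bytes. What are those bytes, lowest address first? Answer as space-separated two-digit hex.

Split into bytes (most-significant first): 6B DF 48 A9 72 12 FF A6.
Little-endian stores the least-significant byte at the lowest address.
So at ascending addresses the bytes are A6 FF 12 72 A9 48 DF 6B.

A6 FF 12 72 A9 48 DF 6B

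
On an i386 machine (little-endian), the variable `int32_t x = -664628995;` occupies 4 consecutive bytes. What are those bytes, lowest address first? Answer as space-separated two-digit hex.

FD 90 62 D8

Two's complement of -664628995 in 32 bits: 664628995 = 0x279D6F03; invert → 0xD86290FC; add 1 → 0xD86290FD.
Split into bytes (most-significant first): D8 62 90 FD.
In little-endian order the low byte comes first in memory.
So at ascending addresses the bytes are FD 90 62 D8.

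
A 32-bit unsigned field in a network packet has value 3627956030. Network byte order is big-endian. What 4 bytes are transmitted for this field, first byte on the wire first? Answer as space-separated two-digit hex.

D8 3E 37 3E

3627956030 in hexadecimal, padded to 32 bits, is 0xD83E373E.
Split into bytes (most-significant first): D8 3E 37 3E.
Big-endian stores the most-significant byte at the lowest address.
So the memory order matches the most-significant-first order: D8 3E 37 3E.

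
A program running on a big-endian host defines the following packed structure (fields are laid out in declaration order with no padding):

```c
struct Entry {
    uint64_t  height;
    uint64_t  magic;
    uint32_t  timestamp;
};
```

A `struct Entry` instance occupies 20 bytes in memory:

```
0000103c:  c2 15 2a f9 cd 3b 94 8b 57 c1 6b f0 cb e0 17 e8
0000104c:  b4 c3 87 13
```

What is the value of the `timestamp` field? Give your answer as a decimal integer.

3032712979

`timestamp` follows `height` (8 B), `magic` (8 B), so it starts at offset 8 + 8 = 16 and occupies 4 bytes.
Bytes at offsets 16..19: B4 C3 87 13.
Big-endian: lowest address holds the most-significant byte.
The bytes are already most-significant first: 0xB4C38713.
0xB4C38713 = 3032712979.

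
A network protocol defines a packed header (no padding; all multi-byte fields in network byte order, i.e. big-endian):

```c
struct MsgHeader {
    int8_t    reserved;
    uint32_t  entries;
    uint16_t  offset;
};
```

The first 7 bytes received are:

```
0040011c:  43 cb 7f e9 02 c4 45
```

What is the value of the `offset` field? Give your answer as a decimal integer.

`offset` follows `reserved` (1 B), `entries` (4 B), so it starts at offset 1 + 4 = 5 and occupies 2 bytes.
Bytes at offsets 5..6: C4 45.
In big-endian order the high byte comes first in memory.
The bytes are already most-significant first: 0xC445.
0xC445 = 50245.

50245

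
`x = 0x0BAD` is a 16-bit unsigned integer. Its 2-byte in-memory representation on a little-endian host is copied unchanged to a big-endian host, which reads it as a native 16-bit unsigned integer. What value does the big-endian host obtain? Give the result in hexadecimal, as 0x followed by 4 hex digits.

Stored little-endian, the bytes at ascending addresses are AD 0B.
Read back as big-endian, the last byte is least significant, giving 0xAD0B.

0xAD0B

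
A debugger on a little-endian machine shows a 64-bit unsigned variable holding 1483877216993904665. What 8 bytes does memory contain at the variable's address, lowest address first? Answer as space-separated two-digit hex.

19 88 37 89 77 CA 97 14

1483877216993904665 in hexadecimal, padded to 64 bits, is 0x1497CA7789378819.
Split into bytes (most-significant first): 14 97 CA 77 89 37 88 19.
In little-endian order the low byte comes first in memory.
So at ascending addresses the bytes are 19 88 37 89 77 CA 97 14.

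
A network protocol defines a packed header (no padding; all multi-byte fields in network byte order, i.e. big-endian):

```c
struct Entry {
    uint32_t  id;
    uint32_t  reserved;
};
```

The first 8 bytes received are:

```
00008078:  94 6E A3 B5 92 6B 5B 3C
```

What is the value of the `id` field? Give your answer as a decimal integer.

`id` is the first field, at byte offset 0, occupying 4 bytes.
Bytes at offsets 0..3: 94 6E A3 B5.
Big-endian stores the most-significant byte at the lowest address.
The bytes are already most-significant first: 0x946EA3B5.
0x946EA3B5 = 2490278837.

2490278837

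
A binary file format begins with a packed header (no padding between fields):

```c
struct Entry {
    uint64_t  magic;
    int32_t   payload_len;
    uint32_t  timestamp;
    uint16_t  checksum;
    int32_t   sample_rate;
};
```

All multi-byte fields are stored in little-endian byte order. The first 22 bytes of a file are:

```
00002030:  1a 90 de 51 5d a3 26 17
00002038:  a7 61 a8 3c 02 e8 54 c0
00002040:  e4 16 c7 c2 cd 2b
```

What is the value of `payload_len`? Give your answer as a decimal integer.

1017668007

`payload_len` follows `magic` (8 bytes), so it starts at byte offset 8 and occupies 4 bytes.
Bytes at offsets 8..11: A7 61 A8 3C.
Little-endian stores the least-significant byte at the lowest address.
Reassemble most-significant byte first: 3C A8 61 A7 → 0x3CA861A7.
0x3CA861A7 = 1017668007.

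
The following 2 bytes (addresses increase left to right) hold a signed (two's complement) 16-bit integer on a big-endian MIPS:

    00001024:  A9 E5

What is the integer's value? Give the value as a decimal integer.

Big-endian: lowest address holds the most-significant byte.
The bytes are already most-significant first: 0xA9E5.
Top bit is set, so as a signed 16-bit value this is 0xA9E5 − 2^16 = -22043.

-22043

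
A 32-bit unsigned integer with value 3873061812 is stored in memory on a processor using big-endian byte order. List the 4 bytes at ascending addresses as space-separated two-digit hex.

3873061812 in hexadecimal, padded to 32 bits, is 0xE6DA3BB4.
Split into bytes (most-significant first): E6 DA 3B B4.
In big-endian order the high byte comes first in memory.
So the memory order matches the most-significant-first order: E6 DA 3B B4.

E6 DA 3B B4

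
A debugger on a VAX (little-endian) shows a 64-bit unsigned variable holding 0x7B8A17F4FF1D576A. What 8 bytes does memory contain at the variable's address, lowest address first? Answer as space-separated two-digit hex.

Split into bytes (most-significant first): 7B 8A 17 F4 FF 1D 57 6A.
Little-endian stores the least-significant byte at the lowest address.
So at ascending addresses the bytes are 6A 57 1D FF F4 17 8A 7B.

6A 57 1D FF F4 17 8A 7B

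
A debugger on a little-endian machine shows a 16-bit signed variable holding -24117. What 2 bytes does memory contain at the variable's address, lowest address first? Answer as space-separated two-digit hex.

CB A1

Two's complement of -24117 in 16 bits: 24117 = 0x5E35; invert → 0xA1CA; add 1 → 0xA1CB.
Split into bytes (most-significant first): A1 CB.
Little-endian stores the least-significant byte at the lowest address.
So at ascending addresses the bytes are CB A1.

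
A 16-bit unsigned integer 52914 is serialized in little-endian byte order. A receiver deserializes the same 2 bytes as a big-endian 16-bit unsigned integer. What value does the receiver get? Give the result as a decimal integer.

45774

52914 in 16-bit hexadecimal is 0xCEB2.
Stored little-endian, the bytes at ascending addresses are B2 CE.
Read back as big-endian, the last byte is least significant, giving 0xB2CE.
0xB2CE = 45774.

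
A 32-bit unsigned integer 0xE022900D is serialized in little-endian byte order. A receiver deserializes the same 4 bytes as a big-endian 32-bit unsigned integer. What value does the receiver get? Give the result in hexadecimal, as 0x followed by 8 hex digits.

Stored little-endian, the bytes at ascending addresses are 0D 90 22 E0.
Read back as big-endian, the last byte is least significant, giving 0x0D9022E0.

0x0D9022E0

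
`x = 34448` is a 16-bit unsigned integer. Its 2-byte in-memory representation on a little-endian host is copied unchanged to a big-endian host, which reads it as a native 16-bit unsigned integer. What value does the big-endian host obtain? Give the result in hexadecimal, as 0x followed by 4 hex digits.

0x9086

34448 in 16-bit hexadecimal is 0x8690.
Stored little-endian, the bytes at ascending addresses are 90 86.
Read back as big-endian, the last byte is least significant, giving 0x9086.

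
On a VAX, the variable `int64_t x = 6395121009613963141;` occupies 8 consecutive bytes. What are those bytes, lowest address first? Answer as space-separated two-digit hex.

85 7F AD E9 AC 08 C0 58

6395121009613963141 in hexadecimal, padded to 64 bits, is 0x58C008ACE9AD7F85.
Split into bytes (most-significant first): 58 C0 08 AC E9 AD 7F 85.
In little-endian order the low byte comes first in memory.
So at ascending addresses the bytes are 85 7F AD E9 AC 08 C0 58.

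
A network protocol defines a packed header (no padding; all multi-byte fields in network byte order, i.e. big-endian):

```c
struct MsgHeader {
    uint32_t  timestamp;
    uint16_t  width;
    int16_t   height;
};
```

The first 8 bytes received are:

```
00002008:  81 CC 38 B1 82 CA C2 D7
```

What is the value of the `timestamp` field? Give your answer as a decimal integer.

2177644721

`timestamp` is the first field, at byte offset 0, occupying 4 bytes.
Bytes at offsets 0..3: 81 CC 38 B1.
In big-endian order the high byte comes first in memory.
The bytes are already most-significant first: 0x81CC38B1.
0x81CC38B1 = 2177644721.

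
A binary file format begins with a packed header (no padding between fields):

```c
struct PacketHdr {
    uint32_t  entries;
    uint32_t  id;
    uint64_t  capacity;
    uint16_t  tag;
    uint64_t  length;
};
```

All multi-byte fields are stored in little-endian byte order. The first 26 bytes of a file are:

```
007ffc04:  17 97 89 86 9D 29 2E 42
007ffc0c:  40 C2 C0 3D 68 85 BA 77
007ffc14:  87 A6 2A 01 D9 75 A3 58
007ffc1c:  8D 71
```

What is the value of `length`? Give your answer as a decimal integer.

8182293557082128682

`length` follows `entries` (4 B), `id` (4 B), `capacity` (8 B), `tag` (2 B), so it starts at offset 4 + 4 + 8 + 2 = 18 and occupies 8 bytes.
Bytes at offsets 18..25: 2A 01 D9 75 A3 58 8D 71.
In little-endian order the low byte comes first in memory.
Reassemble most-significant byte first: 71 8D 58 A3 75 D9 01 2A → 0x718D58A375D9012A.
0x718D58A375D9012A = 8182293557082128682.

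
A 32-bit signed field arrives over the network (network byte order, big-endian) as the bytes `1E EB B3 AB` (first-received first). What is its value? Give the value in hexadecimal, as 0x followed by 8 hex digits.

In big-endian order the high byte comes first in memory.
The bytes are already most-significant first: 0x1EEBB3AB.

0x1EEBB3AB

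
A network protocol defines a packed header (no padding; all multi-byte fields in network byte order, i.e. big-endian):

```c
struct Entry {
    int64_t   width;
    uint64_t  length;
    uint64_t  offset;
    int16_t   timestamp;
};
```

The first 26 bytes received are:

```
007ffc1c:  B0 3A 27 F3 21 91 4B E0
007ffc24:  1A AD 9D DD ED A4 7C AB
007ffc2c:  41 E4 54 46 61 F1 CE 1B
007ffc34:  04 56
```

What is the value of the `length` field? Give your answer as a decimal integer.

`length` follows `width` (8 bytes), so it starts at byte offset 8 and occupies 8 bytes.
Bytes at offsets 8..15: 1A AD 9D DD ED A4 7C AB.
Big-endian: lowest address holds the most-significant byte.
The bytes are already most-significant first: 0x1AAD9DDDEDA47CAB.
0x1AAD9DDDEDA47CAB = 1922366192457383083.

1922366192457383083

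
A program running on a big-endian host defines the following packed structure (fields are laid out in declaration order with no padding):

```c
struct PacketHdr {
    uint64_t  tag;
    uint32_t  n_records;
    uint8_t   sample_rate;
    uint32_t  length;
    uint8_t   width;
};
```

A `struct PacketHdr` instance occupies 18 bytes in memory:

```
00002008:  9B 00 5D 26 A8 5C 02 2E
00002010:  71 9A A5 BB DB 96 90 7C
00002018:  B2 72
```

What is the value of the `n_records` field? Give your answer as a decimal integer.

`n_records` follows `tag` (8 bytes), so it starts at byte offset 8 and occupies 4 bytes.
Bytes at offsets 8..11: 71 9A A5 BB.
Big-endian stores the most-significant byte at the lowest address.
The bytes are already most-significant first: 0x719AA5BB.
0x719AA5BB = 1905960379.

1905960379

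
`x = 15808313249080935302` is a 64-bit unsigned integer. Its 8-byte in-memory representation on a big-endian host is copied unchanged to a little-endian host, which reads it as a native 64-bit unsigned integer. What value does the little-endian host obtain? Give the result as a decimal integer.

9656723504508789467

15808313249080935302 in 64-bit hexadecimal is 0xDB626924DD920386.
Stored big-endian, the bytes at ascending addresses are DB 62 69 24 DD 92 03 86.
Read back as little-endian, the first byte is least significant, giving 0x860392DD246962DB.
0x860392DD246962DB = 9656723504508789467.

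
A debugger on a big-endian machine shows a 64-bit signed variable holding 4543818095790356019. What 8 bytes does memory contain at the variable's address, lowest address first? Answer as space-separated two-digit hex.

4543818095790356019 in hexadecimal, padded to 64 bits, is 0x3F0EE27BE3937633.
Split into bytes (most-significant first): 3F 0E E2 7B E3 93 76 33.
Big-endian stores the most-significant byte at the lowest address.
So the memory order matches the most-significant-first order: 3F 0E E2 7B E3 93 76 33.

3F 0E E2 7B E3 93 76 33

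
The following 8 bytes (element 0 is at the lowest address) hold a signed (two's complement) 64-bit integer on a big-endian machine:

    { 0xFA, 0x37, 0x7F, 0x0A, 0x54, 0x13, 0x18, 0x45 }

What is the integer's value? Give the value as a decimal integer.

-416724758171543483

Big-endian stores the most-significant byte at the lowest address.
The bytes are already most-significant first: 0xFA377F0A54131845.
Top bit is set, so as a signed 64-bit value this is 0xFA377F0A54131845 − 2^64 = -416724758171543483.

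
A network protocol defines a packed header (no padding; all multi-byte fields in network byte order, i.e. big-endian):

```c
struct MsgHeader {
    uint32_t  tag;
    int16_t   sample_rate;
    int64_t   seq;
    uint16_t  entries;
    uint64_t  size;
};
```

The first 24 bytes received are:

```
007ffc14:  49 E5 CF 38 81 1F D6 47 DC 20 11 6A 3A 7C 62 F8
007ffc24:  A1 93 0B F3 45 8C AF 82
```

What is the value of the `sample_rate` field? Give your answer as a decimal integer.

`sample_rate` follows `tag` (4 bytes), so it starts at byte offset 4 and occupies 2 bytes.
Bytes at offsets 4..5: 81 1F.
Big-endian stores the most-significant byte at the lowest address.
The bytes are already most-significant first: 0x811F.
Top bit is set, so as a signed 16-bit value this is 0x811F − 2^16 = -32481.

-32481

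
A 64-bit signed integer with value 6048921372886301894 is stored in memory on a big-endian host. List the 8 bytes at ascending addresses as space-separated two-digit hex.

6048921372886301894 in hexadecimal, padded to 64 bits, is 0x53F215F0A927FCC6.
Split into bytes (most-significant first): 53 F2 15 F0 A9 27 FC C6.
Big-endian stores the most-significant byte at the lowest address.
So the memory order matches the most-significant-first order: 53 F2 15 F0 A9 27 FC C6.

53 F2 15 F0 A9 27 FC C6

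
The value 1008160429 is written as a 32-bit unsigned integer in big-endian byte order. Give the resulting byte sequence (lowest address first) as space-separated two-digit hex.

1008160429 in hexadecimal, padded to 32 bits, is 0x3C174EAD.
Split into bytes (most-significant first): 3C 17 4E AD.
In big-endian order the high byte comes first in memory.
So the memory order matches the most-significant-first order: 3C 17 4E AD.

3C 17 4E AD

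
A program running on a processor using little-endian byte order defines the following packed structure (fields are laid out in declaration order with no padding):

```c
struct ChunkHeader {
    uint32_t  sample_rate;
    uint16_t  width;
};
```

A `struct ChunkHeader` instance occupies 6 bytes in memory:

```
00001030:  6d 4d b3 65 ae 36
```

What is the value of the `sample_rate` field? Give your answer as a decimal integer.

`sample_rate` is the first field, at byte offset 0, occupying 4 bytes.
Bytes at offsets 0..3: 6D 4D B3 65.
Little-endian: lowest address holds the least-significant byte.
Reassemble most-significant byte first: 65 B3 4D 6D → 0x65B34D6D.
0x65B34D6D = 1706249581.

1706249581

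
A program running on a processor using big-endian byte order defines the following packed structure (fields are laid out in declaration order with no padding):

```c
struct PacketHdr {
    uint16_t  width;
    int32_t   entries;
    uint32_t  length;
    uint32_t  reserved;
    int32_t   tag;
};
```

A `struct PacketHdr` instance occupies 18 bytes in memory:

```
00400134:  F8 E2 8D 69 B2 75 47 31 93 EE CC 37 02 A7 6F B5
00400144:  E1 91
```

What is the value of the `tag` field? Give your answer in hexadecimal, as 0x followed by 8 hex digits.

`tag` follows `width` (2 B), `entries` (4 B), `length` (4 B), `reserved` (4 B), so it starts at offset 2 + 4 + 4 + 4 = 14 and occupies 4 bytes.
Bytes at offsets 14..17: 6F B5 E1 91.
In big-endian order the high byte comes first in memory.
The bytes are already most-significant first: 0x6FB5E191.

0x6FB5E191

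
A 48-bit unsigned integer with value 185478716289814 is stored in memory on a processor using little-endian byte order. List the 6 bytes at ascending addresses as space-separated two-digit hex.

16 73 FF 20 B1 A8

185478716289814 in hexadecimal, padded to 48 bits, is 0xA8B120FF7316.
Split into bytes (most-significant first): A8 B1 20 FF 73 16.
In little-endian order the low byte comes first in memory.
So at ascending addresses the bytes are 16 73 FF 20 B1 A8.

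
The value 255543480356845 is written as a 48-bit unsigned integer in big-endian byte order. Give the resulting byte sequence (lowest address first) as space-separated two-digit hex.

E8 6A 5A 5F 0F ED

255543480356845 in hexadecimal, padded to 48 bits, is 0xE86A5A5F0FED.
Split into bytes (most-significant first): E8 6A 5A 5F 0F ED.
Big-endian: lowest address holds the most-significant byte.
So the memory order matches the most-significant-first order: E8 6A 5A 5F 0F ED.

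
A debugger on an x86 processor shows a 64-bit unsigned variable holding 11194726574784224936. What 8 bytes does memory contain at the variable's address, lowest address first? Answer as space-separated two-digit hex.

11194726574784224936 in hexadecimal, padded to 64 bits, is 0x9B5BA881EFA39EA8.
Split into bytes (most-significant first): 9B 5B A8 81 EF A3 9E A8.
Little-endian: lowest address holds the least-significant byte.
So at ascending addresses the bytes are A8 9E A3 EF 81 A8 5B 9B.

A8 9E A3 EF 81 A8 5B 9B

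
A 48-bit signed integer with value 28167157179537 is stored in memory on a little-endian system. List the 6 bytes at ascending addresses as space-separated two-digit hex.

91 E4 65 2D 9E 19

28167157179537 in hexadecimal, padded to 48 bits, is 0x199E2D65E491.
Split into bytes (most-significant first): 19 9E 2D 65 E4 91.
Little-endian stores the least-significant byte at the lowest address.
So at ascending addresses the bytes are 91 E4 65 2D 9E 19.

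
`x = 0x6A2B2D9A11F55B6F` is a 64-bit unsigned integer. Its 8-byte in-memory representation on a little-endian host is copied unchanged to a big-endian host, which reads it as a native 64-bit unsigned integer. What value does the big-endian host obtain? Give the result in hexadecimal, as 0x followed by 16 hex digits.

Stored little-endian, the bytes at ascending addresses are 6F 5B F5 11 9A 2D 2B 6A.
Read back as big-endian, the last byte is least significant, giving 0x6F5BF5119A2D2B6A.

0x6F5BF5119A2D2B6A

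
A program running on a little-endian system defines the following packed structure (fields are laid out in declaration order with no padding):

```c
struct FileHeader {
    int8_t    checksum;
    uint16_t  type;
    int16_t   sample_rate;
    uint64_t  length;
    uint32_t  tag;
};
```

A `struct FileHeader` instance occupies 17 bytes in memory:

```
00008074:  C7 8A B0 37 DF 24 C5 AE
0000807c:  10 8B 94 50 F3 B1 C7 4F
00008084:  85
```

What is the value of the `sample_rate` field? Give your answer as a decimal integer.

-8393

`sample_rate` follows `checksum` (1 B), `type` (2 B), so it starts at offset 1 + 2 = 3 and occupies 2 bytes.
Bytes at offsets 3..4: 37 DF.
Little-endian: lowest address holds the least-significant byte.
Reassemble most-significant byte first: DF 37 → 0xDF37.
Top bit is set, so as a signed 16-bit value this is 0xDF37 − 2^16 = -8393.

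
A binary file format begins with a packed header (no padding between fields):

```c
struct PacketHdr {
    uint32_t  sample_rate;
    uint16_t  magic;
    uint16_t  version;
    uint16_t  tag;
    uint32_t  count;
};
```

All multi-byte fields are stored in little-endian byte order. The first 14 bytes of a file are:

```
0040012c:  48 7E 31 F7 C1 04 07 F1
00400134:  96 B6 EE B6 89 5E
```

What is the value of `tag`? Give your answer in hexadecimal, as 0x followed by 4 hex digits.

`tag` follows `sample_rate` (4 B), `magic` (2 B), `version` (2 B), so it starts at offset 4 + 2 + 2 = 8 and occupies 2 bytes.
Bytes at offsets 8..9: 96 B6.
In little-endian order the low byte comes first in memory.
Reassemble most-significant byte first: B6 96 → 0xB696.

0xB696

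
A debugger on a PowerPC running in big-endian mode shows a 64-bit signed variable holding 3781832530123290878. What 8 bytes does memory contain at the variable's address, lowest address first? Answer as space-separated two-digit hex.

34 7B C4 A6 2E 03 F8 FE

3781832530123290878 in hexadecimal, padded to 64 bits, is 0x347BC4A62E03F8FE.
Split into bytes (most-significant first): 34 7B C4 A6 2E 03 F8 FE.
Big-endian: lowest address holds the most-significant byte.
So the memory order matches the most-significant-first order: 34 7B C4 A6 2E 03 F8 FE.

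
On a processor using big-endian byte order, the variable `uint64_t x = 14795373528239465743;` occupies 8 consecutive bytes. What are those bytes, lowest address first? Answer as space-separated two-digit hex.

14795373528239465743 in hexadecimal, padded to 64 bits, is 0xCD53B9D5ADEE650F.
Split into bytes (most-significant first): CD 53 B9 D5 AD EE 65 0F.
Big-endian: lowest address holds the most-significant byte.
So the memory order matches the most-significant-first order: CD 53 B9 D5 AD EE 65 0F.

CD 53 B9 D5 AD EE 65 0F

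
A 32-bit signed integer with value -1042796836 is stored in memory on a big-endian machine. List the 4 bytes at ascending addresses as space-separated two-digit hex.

Two's complement of -1042796836 in 32 bits: 1042796836 = 0x3E27D124; invert → 0xC1D82EDB; add 1 → 0xC1D82EDC.
Split into bytes (most-significant first): C1 D8 2E DC.
Big-endian: lowest address holds the most-significant byte.
So the memory order matches the most-significant-first order: C1 D8 2E DC.

C1 D8 2E DC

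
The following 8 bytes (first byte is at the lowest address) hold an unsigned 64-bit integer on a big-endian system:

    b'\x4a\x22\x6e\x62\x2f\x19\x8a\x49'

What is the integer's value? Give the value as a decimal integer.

5341953475990882889

Big-endian: lowest address holds the most-significant byte.
The bytes are already most-significant first: 0x4A226E622F198A49.
0x4A226E622F198A49 = 5341953475990882889.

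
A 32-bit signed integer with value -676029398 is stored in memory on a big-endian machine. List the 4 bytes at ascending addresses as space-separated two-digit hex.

Two's complement of -676029398 in 32 bits: 676029398 = 0x284B63D6; invert → 0xD7B49C29; add 1 → 0xD7B49C2A.
Split into bytes (most-significant first): D7 B4 9C 2A.
Big-endian: lowest address holds the most-significant byte.
So the memory order matches the most-significant-first order: D7 B4 9C 2A.

D7 B4 9C 2A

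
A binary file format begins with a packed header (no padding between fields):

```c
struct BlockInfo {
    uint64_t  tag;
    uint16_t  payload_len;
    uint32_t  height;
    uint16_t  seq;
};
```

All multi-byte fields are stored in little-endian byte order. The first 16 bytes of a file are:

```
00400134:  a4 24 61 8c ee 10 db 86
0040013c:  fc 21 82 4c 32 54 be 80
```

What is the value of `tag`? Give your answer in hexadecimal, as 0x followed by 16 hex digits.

`tag` is the first field, at byte offset 0, occupying 8 bytes.
Bytes at offsets 0..7: A4 24 61 8C EE 10 DB 86.
In little-endian order the low byte comes first in memory.
Reassemble most-significant byte first: 86 DB 10 EE 8C 61 24 A4 → 0x86DB10EE8C6124A4.

0x86DB10EE8C6124A4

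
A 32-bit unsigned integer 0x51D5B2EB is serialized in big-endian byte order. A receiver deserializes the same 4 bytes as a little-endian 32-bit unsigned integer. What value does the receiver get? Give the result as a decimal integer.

Stored big-endian, the bytes at ascending addresses are 51 D5 B2 EB.
Read back as little-endian, the first byte is least significant, giving 0xEBB2D551.
0xEBB2D551 = 3954365777.

3954365777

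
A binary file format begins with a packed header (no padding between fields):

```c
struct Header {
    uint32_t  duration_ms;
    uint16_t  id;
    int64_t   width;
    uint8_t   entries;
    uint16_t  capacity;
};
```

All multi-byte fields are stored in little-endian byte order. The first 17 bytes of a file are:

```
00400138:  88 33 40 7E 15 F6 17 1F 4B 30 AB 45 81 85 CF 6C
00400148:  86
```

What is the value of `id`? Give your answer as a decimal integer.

62997

`id` follows `duration_ms` (4 bytes), so it starts at byte offset 4 and occupies 2 bytes.
Bytes at offsets 4..5: 15 F6.
Little-endian: lowest address holds the least-significant byte.
Reassemble most-significant byte first: F6 15 → 0xF615.
0xF615 = 62997.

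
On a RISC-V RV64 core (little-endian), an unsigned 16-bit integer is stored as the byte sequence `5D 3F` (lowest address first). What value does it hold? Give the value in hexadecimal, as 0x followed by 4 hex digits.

0x3F5D

Little-endian stores the least-significant byte at the lowest address.
Reassemble most-significant byte first: 3F 5D → 0x3F5D.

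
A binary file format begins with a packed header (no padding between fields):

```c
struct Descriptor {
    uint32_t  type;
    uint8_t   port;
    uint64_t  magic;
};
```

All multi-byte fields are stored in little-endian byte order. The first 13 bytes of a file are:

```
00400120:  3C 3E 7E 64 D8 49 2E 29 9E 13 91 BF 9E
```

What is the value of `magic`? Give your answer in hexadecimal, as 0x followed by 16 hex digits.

0x9EBF91139E292E49

`magic` follows `type` (4 B), `port` (1 B), so it starts at offset 4 + 1 = 5 and occupies 8 bytes.
Bytes at offsets 5..12: 49 2E 29 9E 13 91 BF 9E.
Little-endian stores the least-significant byte at the lowest address.
Reassemble most-significant byte first: 9E BF 91 13 9E 29 2E 49 → 0x9EBF91139E292E49.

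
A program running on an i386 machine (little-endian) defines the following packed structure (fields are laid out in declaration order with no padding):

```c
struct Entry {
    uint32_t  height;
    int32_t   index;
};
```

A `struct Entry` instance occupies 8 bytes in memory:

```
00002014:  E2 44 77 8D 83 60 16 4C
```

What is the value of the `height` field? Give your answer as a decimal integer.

2373403874

`height` is the first field, at byte offset 0, occupying 4 bytes.
Bytes at offsets 0..3: E2 44 77 8D.
Little-endian stores the least-significant byte at the lowest address.
Reassemble most-significant byte first: 8D 77 44 E2 → 0x8D7744E2.
0x8D7744E2 = 2373403874.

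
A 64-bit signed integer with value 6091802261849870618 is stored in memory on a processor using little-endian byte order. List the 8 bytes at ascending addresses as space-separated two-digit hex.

6091802261849870618 in hexadecimal, padded to 64 bits, is 0x548A6DE1A37B911A.
Split into bytes (most-significant first): 54 8A 6D E1 A3 7B 91 1A.
Little-endian stores the least-significant byte at the lowest address.
So at ascending addresses the bytes are 1A 91 7B A3 E1 6D 8A 54.

1A 91 7B A3 E1 6D 8A 54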